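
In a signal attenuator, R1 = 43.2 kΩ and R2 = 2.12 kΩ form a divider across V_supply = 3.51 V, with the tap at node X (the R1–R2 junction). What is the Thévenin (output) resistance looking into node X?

R_th ≈ 2.02 kΩ

Looking into X with the source shorted: R_th = R1·R2/(R1+R2) = 43.20 × 2.12/45.32 = 2.021 kΩ.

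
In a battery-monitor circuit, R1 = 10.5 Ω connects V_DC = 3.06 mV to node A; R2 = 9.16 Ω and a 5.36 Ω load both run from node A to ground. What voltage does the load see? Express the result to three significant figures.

V_out ≈ 0.745 mV

The load sits in parallel with R2, giving an effective lower resistance R2' = R2·R_L/(R2+R_L) = 3.381 Ω.
Voltage divider with the loaded lower leg: V_out = 3.06 × 3.381/(10.5 + 3.381) = 3.06 × 0.2436 = 0.7454 mV.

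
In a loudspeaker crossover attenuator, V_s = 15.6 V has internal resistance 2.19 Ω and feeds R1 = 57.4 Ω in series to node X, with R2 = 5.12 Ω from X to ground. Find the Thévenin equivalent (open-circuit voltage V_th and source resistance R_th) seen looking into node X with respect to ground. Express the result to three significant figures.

V_th ≈ 1.23 V, R_th ≈ 4.71 Ω

R1' = 2.19 + 57.4 = 59.59 Ω (source resistance + R1).
Open-circuit (no load on X): V_th = V_s · R2/(R1' + R2) = 15.6 × 5.12/(59.59 + 5.12) = 1.234 V.
Zeroing V_s shorts the top of R1' to ground, so R_th = R1' ‖ R2 = 4.715 Ω.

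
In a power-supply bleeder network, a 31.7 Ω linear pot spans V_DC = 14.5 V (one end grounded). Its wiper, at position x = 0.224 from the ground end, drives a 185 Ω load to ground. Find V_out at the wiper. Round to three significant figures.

V_out ≈ 3.15 V

Split the track: R_lower = x·R_p = 7.101 Ω, R_upper = (1−x)·R_p = 24.60 Ω.
(x·R_p) ‖ R_L = 6.838 Ω.
Then V_out = V_DC · 6.838/(24.60 + 6.838) = 3.154 V.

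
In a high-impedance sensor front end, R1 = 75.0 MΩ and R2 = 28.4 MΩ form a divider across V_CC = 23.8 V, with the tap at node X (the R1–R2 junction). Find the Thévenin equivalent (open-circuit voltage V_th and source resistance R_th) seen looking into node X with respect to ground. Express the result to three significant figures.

V_th is the unloaded tap voltage: V_CC · R2/(R1+R2) = 23.8 × 0.2747 = 6.537 V.
Zeroing V_CC shorts the top of R1 to ground, so R_th = R1 ‖ R2 = 20.60 MΩ.

V_th ≈ 6.54 V, R_th ≈ 20.6 MΩ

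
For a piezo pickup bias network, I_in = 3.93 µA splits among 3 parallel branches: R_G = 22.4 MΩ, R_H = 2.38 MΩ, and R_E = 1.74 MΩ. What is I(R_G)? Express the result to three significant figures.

Total conductance ΣG = 1/22.4 + 1/2.38 + 1/1.74 = 1.040 (units of 1/MΩ).
R_G takes the fraction G_k/ΣG = 0.04464/1.040 = 0.04295, so I = 3.93 × 0.04295 = 0.1688 µA.

I ≈ 0.169 µA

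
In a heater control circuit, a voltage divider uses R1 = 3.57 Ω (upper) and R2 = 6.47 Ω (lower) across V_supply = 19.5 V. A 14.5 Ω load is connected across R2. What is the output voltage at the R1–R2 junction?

V_out ≈ 10.8 V

First combine the lower leg with the load: R2 ‖ R_L = 4.474 Ω.
Now apply the divider: V_out = 19.5 × 0.5562 = 10.85 V.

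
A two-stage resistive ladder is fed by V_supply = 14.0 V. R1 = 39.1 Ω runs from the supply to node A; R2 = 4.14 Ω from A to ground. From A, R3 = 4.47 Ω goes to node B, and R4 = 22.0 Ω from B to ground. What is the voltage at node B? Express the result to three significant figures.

Node A sees R2 in parallel with the series input of stage 2, R3 + R4 = 26.47 Ω.
R2 ‖ (R3+R4) = 3.580 Ω.
So V_A = 14.0 × 0.08388 = 1.174 V.
Stage 2 is unloaded, so V_B = V_A · R4/(R3+R4) = 1.174 × 22.0/26.47 = 0.9760 V.

V_B ≈ 0.976 V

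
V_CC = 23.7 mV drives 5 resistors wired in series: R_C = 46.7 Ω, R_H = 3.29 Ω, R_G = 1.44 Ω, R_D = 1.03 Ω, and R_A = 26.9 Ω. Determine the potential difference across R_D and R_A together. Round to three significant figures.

Series total: ΣR = 46.7 + 3.29 + 1.44 + 1.03 + 26.9 = 79.36 Ω.
R_{R_D..R_A} = 1.03 + 26.9 = 27.93 Ω.
V = V_CC · R/ΣR = 23.7 × 0.3519 = 8.341 mV.

V ≈ 8.34 mV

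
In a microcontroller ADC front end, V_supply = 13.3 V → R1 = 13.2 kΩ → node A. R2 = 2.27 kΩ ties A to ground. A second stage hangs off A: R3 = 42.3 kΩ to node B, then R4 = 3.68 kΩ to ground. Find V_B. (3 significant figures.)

V_B ≈ 0.150 V

The second stage (R3 + R4 = 45.98 kΩ) loads node A in parallel with R2.
R2 ‖ (R3+R4) = 2.163 kΩ.
So V_A = 13.3 × 0.1408 = 1.873 V.
Stage 2 is unloaded, so V_B = V_A · R4/(R3+R4) = 1.873 × 3.68/45.98 = 0.1499 V.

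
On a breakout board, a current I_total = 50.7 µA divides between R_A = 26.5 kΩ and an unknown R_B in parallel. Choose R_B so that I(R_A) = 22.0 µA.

The fraction through R_A equals R_B/(R_A+R_B).
With f = 0.4339, R_B = R_A · f/(1−f) = 26.5 × 0.7666 = 20.31 kΩ.

R_B ≈ 20.3 kΩ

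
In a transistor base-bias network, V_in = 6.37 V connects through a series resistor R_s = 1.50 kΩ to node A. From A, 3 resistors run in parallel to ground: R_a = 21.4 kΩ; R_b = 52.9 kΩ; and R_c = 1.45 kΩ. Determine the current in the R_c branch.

Parallel bank: R_p = 1/(1/21.4 + 1/52.9 + 1/1.45) = 1.324 kΩ.
Node voltage V_A = V_in · R_p/(R_s + R_p) = 6.37 × 0.4688 = 2.986 V.
Branch current I = V_A/R_c = 2.986/1.45 = 2.060 mA.

I ≈ 2.06 mA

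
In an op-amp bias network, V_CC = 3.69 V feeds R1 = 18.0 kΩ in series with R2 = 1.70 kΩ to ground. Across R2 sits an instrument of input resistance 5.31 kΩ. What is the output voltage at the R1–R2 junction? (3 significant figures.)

First combine the lower leg with the load: R2 ‖ R_L = 1.288 kΩ.
Then V_out = V_CC · R2'/(R1 + R2') = 3.69 × 1.288/19.29 = 0.2464 V.
(Unloaded it would be 0.318 V; the load pulls it down.)

V_out ≈ 0.246 V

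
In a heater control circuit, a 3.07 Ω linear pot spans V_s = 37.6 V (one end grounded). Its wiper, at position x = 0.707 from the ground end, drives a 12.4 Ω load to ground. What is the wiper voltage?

The pot divides into 0.8995 Ω above the wiper and 2.170 Ω below.
Lower segment in parallel with the load: 2.170 ‖ 12.4 = 1.847 Ω.
Loaded-divider output: V_out = 37.6 × 0.6725 = 25.29 V.
(Unloaded: V_out = x·V_s = 26.6 V.)

V_out ≈ 25.3 V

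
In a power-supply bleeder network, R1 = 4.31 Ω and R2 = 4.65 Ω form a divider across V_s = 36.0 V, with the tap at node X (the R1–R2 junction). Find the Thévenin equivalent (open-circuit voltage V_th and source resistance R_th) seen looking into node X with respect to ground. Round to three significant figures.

V_th is the unloaded tap voltage: V_s · R2/(R1+R2) = 36.0 × 0.5190 = 18.68 V.
With V_s suppressed (replaced by a short), R_th = R1 ‖ R2 = (4.310 × 4.65)/(4.310 + 4.65) = 2.237 Ω.

V_th ≈ 18.7 V, R_th ≈ 2.24 Ω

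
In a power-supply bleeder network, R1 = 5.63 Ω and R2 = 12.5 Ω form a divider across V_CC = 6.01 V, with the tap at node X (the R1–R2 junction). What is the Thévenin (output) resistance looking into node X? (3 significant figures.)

Looking into X with the source shorted: R_th = R1·R2/(R1+R2) = 5.630 × 12.5/18.13 = 3.882 Ω.

R_th ≈ 3.88 Ω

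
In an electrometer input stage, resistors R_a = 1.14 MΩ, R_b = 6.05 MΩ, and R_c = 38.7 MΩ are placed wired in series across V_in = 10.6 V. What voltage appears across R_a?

V ≈ 0.263 V

Series total: ΣR = 1.14 + 6.05 + 38.7 = 45.89 MΩ.
V = V_in · R/ΣR = 10.6 × 0.02484 = 0.2633 V.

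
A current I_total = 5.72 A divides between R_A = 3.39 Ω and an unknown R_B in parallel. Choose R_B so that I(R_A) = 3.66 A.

The fraction through R_A equals R_B/(R_A+R_B).
3.66/5.72 = R_B/(R_A + R_B) → R_B = R_A · (0.6399)/(1 − 0.6399) = 3.39 × 1.777 = 6.023 Ω.

R_B ≈ 6.02 Ω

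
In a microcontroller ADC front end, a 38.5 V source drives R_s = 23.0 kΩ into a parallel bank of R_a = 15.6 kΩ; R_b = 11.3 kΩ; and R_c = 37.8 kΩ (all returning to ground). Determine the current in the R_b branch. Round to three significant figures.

Combine the parallel branches: R_p = (1/15.6 + 1/11.3 + 1/37.8)⁻¹ = 5.585 kΩ.
Node voltage V_A = V_CC · R_p/(R_s + R_p) = 38.5 × 0.1954 = 7.522 V.
I(R_b) = V_A / R_b = 7.522/11.3 = 0.6657 mA.

I ≈ 0.666 mA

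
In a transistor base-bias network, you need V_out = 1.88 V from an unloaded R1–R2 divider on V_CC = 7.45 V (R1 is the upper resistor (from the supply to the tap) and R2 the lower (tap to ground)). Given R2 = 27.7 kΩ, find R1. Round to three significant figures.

R1 ≈ 82.1 kΩ

Required fraction k = V_out/V_CC = 0.2523.
R1 = R2·(1/k − 1) = 27.7 × 2.963 = 82.07 kΩ.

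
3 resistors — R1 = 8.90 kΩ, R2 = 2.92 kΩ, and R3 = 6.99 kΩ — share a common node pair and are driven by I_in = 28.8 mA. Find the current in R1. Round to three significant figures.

Total conductance ΣG = 1/8.90 + 1/2.92 + 1/6.99 = 0.5979 (units of 1/kΩ).
Current divider: I(R1) = I_in · G_k/ΣG = 28.8 × (0.1124/0.5979) = 28.8 × 0.1879 = 5.412 mA.

I ≈ 5.41 mA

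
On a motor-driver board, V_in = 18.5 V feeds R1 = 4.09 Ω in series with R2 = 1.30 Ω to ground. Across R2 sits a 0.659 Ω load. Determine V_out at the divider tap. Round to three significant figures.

First combine the lower leg with the load: R2 ‖ R_L = 0.4373 Ω.
Then V_out = V_in · R2'/(R1 + R2') = 18.5 × 0.4373/4.527 = 1.787 V.

V_out ≈ 1.79 V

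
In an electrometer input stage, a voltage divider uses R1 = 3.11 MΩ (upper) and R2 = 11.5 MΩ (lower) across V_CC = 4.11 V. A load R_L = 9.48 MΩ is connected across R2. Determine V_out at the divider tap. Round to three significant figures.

The load sits in parallel with R2, giving an effective lower resistance R2' = R2·R_L/(R2+R_L) = 5.196 MΩ.
Voltage divider with the loaded lower leg: V_out = 4.11 × 5.196/(3.11 + 5.196) = 4.11 × 0.6256 = 2.571 V.
(Unloaded it would be 3.24 V; the load pulls it down.)

V_out ≈ 2.57 V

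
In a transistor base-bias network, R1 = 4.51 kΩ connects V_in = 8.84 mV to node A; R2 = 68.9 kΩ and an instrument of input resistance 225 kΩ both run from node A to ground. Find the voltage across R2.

The load sits in parallel with R2, giving an effective lower resistance R2' = R2·R_L/(R2+R_L) = 52.75 kΩ.
Then V_out = V_in · R2'/(R1 + R2') = 8.84 × 52.75/57.26 = 8.144 mV.
(Unloaded it would be 8.30 mV; the load pulls it down.)

V_out ≈ 8.14 mV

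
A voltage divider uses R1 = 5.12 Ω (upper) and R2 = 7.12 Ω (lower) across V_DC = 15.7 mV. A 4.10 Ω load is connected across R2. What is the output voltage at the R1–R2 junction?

V_out ≈ 5.29 mV

R2 ‖ R_L = (7.12 × 4.10)/(7.12 + 4.10) = 2.602 Ω.
Now apply the divider: V_out = 15.7 × 0.3369 = 5.290 mV.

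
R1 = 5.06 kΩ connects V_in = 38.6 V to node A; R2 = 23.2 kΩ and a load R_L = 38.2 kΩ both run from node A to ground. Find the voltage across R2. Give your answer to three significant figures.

First combine the lower leg with the load: R2 ‖ R_L = 14.43 kΩ.
Then V_out = V_in · R2'/(R1 + R2') = 38.6 × 14.43/19.49 = 28.58 V.

V_out ≈ 28.6 V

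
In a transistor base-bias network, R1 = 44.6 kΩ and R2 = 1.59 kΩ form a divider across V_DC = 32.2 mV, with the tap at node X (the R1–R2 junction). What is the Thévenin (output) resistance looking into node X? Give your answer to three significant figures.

Looking into X with the source shorted: R_th = R1·R2/(R1+R2) = 44.60 × 1.59/46.19 = 1.535 kΩ.

R_th ≈ 1.54 kΩ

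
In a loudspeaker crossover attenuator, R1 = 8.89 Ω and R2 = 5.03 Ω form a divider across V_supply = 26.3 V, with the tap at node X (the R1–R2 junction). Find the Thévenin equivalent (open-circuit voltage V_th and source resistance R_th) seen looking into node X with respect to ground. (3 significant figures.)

V_th ≈ 9.50 V, R_th ≈ 3.21 Ω

Open-circuit (no load on X): V_th = V_supply · R2/(R1 + R2) = 26.3 × 5.03/(8.890 + 5.03) = 9.504 V.
With V_supply suppressed (replaced by a short), R_th = R1 ‖ R2 = (8.890 × 5.03)/(8.890 + 5.03) = 3.212 Ω.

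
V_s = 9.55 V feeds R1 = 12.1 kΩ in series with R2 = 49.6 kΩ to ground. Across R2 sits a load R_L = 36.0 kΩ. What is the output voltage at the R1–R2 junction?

V_out ≈ 6.04 V

The load sits in parallel with R2, giving an effective lower resistance R2' = R2·R_L/(R2+R_L) = 20.86 kΩ.
Then V_out = V_s · R2'/(R1 + R2') = 9.55 × 20.86/32.96 = 6.044 V.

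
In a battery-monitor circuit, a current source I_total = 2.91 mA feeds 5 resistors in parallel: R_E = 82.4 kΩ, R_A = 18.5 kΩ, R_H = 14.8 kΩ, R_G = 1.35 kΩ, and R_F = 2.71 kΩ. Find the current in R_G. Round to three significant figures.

I ≈ 1.73 mA

ΣG = 1/82.4 + 1/18.5 + 1/14.8 + 1/1.35 + 1/2.71 = 1.244.
Current divider: I(R_G) = I_total · G_k/ΣG = 2.91 × (0.7407/1.244) = 2.91 × 0.5957 = 1.733 mA.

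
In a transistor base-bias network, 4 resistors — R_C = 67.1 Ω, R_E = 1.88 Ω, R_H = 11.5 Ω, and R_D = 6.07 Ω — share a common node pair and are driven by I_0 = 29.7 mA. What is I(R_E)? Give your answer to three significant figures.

I ≈ 19.8 mA

Total conductance ΣG = 1/67.1 + 1/1.88 + 1/11.5 + 1/6.07 = 0.7985 (units of 1/Ω).
R_E takes the fraction G_k/ΣG = 0.5319/0.7985 = 0.6661, so I = 29.7 × 0.6661 = 19.78 mA.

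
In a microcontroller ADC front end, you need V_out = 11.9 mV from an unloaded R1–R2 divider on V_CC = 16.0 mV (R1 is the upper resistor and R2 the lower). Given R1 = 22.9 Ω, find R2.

V_out/V_CC = R2/(R1+R2) = 0.7438.
Rearranging, R2 = R1·k/(1−k) = 22.9 × 2.902 = 66.47 Ω.

R2 ≈ 66.5 Ω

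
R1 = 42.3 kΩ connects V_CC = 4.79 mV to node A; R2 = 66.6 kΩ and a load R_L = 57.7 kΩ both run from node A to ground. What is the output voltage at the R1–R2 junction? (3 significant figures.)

V_out ≈ 2.02 mV

R2 ‖ R_L = (66.6 × 57.7)/(66.6 + 57.7) = 30.92 kΩ.
Now apply the divider: V_out = 4.79 × 0.4223 = 2.023 mV.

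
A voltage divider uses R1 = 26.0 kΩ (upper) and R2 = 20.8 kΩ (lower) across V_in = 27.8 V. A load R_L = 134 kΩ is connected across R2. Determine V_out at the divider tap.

R2 ‖ R_L = (20.8 × 134)/(20.8 + 134) = 18.01 kΩ.
Voltage divider with the loaded lower leg: V_out = 27.8 × 18.01/(26.0 + 18.01) = 27.8 × 0.4092 = 11.37 V.

V_out ≈ 11.4 V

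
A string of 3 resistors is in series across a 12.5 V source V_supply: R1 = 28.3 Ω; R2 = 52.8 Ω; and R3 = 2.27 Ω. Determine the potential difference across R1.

Total series resistance ΣR = 28.3 + 52.8 + 2.27 = 83.37 Ω.
By the voltage-divider rule, V = 12.5 × 28.30/83.37 = 4.243 V.

V ≈ 4.24 V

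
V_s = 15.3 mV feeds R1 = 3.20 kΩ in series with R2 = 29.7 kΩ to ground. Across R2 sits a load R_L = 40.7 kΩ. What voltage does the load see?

First combine the lower leg with the load: R2 ‖ R_L = 17.17 kΩ.
Voltage divider with the loaded lower leg: V_out = 15.3 × 17.17/(3.20 + 17.17) = 15.3 × 0.8429 = 12.90 mV.
(Unloaded it would be 13.8 mV; the load pulls it down.)

V_out ≈ 12.9 mV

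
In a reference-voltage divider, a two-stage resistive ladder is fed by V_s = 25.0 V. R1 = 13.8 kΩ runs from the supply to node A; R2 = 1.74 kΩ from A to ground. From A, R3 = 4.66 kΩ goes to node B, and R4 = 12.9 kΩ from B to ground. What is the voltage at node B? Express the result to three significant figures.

Node A sees R2 in parallel with the series input of stage 2, R3 + R4 = 17.56 kΩ.
R2 ‖ (R3+R4) = 1.583 kΩ.
So V_A = 25.0 × 0.1029 = 2.573 V.
Stage 2 is unloaded, so V_B = V_A · R4/(R3+R4) = 2.573 × 12.9/17.56 = 1.890 V.

V_B ≈ 1.89 V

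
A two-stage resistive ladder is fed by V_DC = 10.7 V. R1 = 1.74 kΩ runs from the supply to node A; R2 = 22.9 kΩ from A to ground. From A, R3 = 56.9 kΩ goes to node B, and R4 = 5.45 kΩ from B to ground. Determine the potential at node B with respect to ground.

Looking into the second stage from A: R3 + R4 = 62.35 kΩ appears in parallel with R2.
R2 ‖ (R3+R4) = 16.75 kΩ.
V_A = 10.7 × 16.75/(1.74 + 16.75) = 9.693 V.
Stage 2 is unloaded, so V_B = V_A · R4/(R3+R4) = 9.693 × 5.45/62.35 = 0.8473 V.

V_B ≈ 0.847 V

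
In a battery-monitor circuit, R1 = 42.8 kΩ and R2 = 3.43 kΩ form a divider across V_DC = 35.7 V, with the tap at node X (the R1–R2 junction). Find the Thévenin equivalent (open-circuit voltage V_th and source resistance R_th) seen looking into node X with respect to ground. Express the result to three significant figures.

Open-circuit (no load on X): V_th = V_DC · R2/(R1 + R2) = 35.7 × 3.43/(42.80 + 3.43) = 2.649 V.
Looking into X with the source shorted: R_th = R1·R2/(R1+R2) = 42.80 × 3.43/46.23 = 3.176 kΩ.

V_th ≈ 2.65 V, R_th ≈ 3.18 kΩ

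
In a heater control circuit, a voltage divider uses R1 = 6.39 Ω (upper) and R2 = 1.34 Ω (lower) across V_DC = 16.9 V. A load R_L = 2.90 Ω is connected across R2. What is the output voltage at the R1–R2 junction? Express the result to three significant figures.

R2 ‖ R_L = (1.34 × 2.90)/(1.34 + 2.90) = 0.9165 Ω.
Then V_out = V_DC · R2'/(R1 + R2') = 16.9 × 0.9165/7.307 = 2.120 V.

V_out ≈ 2.12 V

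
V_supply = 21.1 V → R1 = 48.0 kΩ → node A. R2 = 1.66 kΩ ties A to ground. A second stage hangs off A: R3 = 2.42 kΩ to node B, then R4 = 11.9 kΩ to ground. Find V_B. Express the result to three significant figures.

Node A sees R2 in parallel with the series input of stage 2, R3 + R4 = 14.32 kΩ.
Effective lower resistance at A: R2 ‖ 14.32 = 1.488 kΩ.
So V_A = 21.1 × 0.03006 = 0.6343 V.
Then the unloaded second divider: V_B = V_A × R4/(R3+R4) = 0.6343 × 0.8310 = 0.5271 V.

V_B ≈ 0.527 V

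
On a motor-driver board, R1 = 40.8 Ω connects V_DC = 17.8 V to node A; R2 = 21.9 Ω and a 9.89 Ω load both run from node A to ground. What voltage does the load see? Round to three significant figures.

R2 ‖ R_L = (21.9 × 9.89)/(21.9 + 9.89) = 6.813 Ω.
Then V_out = V_DC · R2'/(R1 + R2') = 17.8 × 6.813/47.61 = 2.547 V.

V_out ≈ 2.55 V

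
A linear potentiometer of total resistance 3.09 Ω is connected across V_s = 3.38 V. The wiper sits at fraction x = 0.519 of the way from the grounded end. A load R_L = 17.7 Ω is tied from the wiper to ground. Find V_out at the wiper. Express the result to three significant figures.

V_out ≈ 1.68 V

Lower segment x·R_p = 1.604 Ω; upper segment (1−x)·R_p = 1.486 Ω.
(x·R_p) ‖ R_L = 1.470 Ω.
V_out = 3.38 × 1.470/(1.486 + 1.470) = 1.681 V.
(Unloaded: V_out = x·V_s = 1.75 V.)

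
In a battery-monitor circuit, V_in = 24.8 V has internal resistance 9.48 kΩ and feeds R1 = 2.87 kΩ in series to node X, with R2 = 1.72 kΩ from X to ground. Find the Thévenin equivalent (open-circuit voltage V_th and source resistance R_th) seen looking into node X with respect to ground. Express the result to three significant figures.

V_th ≈ 3.03 V, R_th ≈ 1.51 kΩ

R1' = 9.48 + 2.87 = 12.35 kΩ (source resistance + R1).
V_th is the unloaded tap voltage: V_in · R2/(R1'+R2) = 24.8 × 0.1222 = 3.032 V.
Zeroing V_in shorts the top of R1' to ground, so R_th = R1' ‖ R2 = 1.510 kΩ.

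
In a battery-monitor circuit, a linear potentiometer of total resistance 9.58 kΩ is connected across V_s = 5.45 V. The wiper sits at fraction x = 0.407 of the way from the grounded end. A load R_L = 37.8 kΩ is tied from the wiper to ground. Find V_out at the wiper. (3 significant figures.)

Split the track: R_lower = x·R_p = 3.899 kΩ, R_upper = (1−x)·R_p = 5.681 kΩ.
R_L loads the lower segment: effective lower R = 3.534 kΩ.
V_out = 5.45 × 3.534/(5.681 + 3.534) = 2.090 V.

V_out ≈ 2.09 V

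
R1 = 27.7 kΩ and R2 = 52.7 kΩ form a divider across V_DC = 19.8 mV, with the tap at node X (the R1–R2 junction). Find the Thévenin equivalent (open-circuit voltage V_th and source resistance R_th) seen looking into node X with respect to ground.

Open-circuit (no load on X): V_th = V_DC · R2/(R1 + R2) = 19.8 × 52.7/(27.70 + 52.7) = 12.98 mV.
Looking into X with the source shorted: R_th = R1·R2/(R1+R2) = 27.70 × 52.7/80.40 = 18.16 kΩ.

V_th ≈ 13.0 mV, R_th ≈ 18.2 kΩ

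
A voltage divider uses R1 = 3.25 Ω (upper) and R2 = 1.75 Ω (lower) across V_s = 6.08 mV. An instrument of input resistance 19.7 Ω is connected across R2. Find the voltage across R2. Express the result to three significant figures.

V_out ≈ 2.01 mV

The load sits in parallel with R2, giving an effective lower resistance R2' = R2·R_L/(R2+R_L) = 1.607 Ω.
Now apply the divider: V_out = 6.08 × 0.3309 = 2.012 mV.
(Unloaded it would be 2.13 mV; the load pulls it down.)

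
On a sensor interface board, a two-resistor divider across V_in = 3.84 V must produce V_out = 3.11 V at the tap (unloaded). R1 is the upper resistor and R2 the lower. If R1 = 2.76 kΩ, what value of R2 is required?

R2 ≈ 11.8 kΩ

V_out/V_in = R2/(R1+R2) = 0.8099.
Rearranging, R2 = R1·k/(1−k) = 2.76 × 4.260 = 11.76 kΩ.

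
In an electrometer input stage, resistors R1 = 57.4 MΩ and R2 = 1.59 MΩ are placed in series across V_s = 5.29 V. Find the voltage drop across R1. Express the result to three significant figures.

ΣR = 57.4 + 1.59 = 58.99 MΩ.
V = V_s · R/ΣR = 5.29 × 0.9730 = 5.147 V.

V ≈ 5.15 V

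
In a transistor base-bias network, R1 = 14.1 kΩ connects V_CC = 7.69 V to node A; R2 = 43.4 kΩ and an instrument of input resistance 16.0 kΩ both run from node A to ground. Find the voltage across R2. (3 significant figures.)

First combine the lower leg with the load: R2 ‖ R_L = 11.69 kΩ.
Voltage divider with the loaded lower leg: V_out = 7.69 × 11.69/(14.1 + 11.69) = 7.69 × 0.4533 = 3.486 V.
(Unloaded it would be 5.80 V; the load pulls it down.)

V_out ≈ 3.49 V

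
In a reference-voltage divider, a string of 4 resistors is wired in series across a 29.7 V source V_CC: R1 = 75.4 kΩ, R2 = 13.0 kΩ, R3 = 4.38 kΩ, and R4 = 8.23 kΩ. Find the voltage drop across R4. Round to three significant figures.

V ≈ 2.42 V

Series total: ΣR = 75.4 + 13.0 + 4.38 + 8.23 = 101.0 kΩ.
V = V_CC · R/ΣR = 29.7 × 0.08148 = 2.420 V.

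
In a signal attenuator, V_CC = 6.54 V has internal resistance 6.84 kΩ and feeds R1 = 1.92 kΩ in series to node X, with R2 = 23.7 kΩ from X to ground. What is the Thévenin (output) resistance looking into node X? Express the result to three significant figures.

R1' = 6.84 + 1.92 = 8.760 kΩ (source resistance + R1).
Zeroing V_CC shorts the top of R1' to ground, so R_th = R1' ‖ R2 = 6.396 kΩ.

R_th ≈ 6.40 kΩ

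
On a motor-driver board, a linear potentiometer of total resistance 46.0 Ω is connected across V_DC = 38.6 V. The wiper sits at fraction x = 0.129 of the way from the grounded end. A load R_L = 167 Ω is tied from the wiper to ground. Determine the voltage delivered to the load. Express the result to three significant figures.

V_out ≈ 4.83 V

The pot divides into 40.07 Ω above the wiper and 5.934 Ω below.
(x·R_p) ‖ R_L = 5.730 Ω.
Loaded-divider output: V_out = 38.6 × 0.1251 = 4.830 V.
(Unloaded: V_out = x·V_DC = 4.98 V.)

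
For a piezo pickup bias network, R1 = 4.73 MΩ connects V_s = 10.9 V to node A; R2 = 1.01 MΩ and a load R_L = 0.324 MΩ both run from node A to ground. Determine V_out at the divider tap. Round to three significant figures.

V_out ≈ 0.537 V

The load sits in parallel with R2, giving an effective lower resistance R2' = R2·R_L/(R2+R_L) = 0.2453 MΩ.
Then V_out = V_s · R2'/(R1 + R2') = 10.9 × 0.2453/4.975 = 0.5374 V.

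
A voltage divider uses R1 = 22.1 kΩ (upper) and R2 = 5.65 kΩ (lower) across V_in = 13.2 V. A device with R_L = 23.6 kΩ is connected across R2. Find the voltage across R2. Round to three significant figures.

V_out ≈ 2.26 V

R2 ‖ R_L = (5.65 × 23.6)/(5.65 + 23.6) = 4.559 kΩ.
Voltage divider with the loaded lower leg: V_out = 13.2 × 4.559/(22.1 + 4.559) = 13.2 × 0.1710 = 2.257 V.
(Unloaded it would be 2.69 V; the load pulls it down.)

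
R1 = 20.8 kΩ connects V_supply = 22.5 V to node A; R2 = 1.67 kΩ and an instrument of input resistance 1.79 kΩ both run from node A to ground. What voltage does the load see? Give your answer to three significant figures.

V_out ≈ 0.897 V

The load sits in parallel with R2, giving an effective lower resistance R2' = R2·R_L/(R2+R_L) = 0.8640 kΩ.
Then V_out = V_supply · R2'/(R1 + R2') = 22.5 × 0.8640/21.66 = 0.8973 V.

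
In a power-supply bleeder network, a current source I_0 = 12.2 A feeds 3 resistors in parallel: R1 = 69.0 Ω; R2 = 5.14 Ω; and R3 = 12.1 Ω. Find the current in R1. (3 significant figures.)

I ≈ 0.606 A

ΣG = 1/69.0 + 1/5.14 + 1/12.1 = 0.2917.
By the current-divider rule, I = I_0 · G_k/ΣG = 12.2 × 0.04969 = 0.6062 A.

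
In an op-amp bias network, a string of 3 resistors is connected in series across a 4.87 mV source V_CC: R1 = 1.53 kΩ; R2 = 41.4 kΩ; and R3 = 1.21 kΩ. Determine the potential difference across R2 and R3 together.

V ≈ 4.70 mV

Series total: ΣR = 1.53 + 41.4 + 1.21 = 44.14 kΩ.
R_{R2..R3} = 41.4 + 1.21 = 42.61 kΩ.
By the voltage-divider rule, V = 4.87 × 42.61/44.14 = 4.701 mV.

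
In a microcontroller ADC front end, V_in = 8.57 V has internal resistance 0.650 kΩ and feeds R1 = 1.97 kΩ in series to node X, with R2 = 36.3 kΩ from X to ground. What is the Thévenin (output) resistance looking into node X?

R1' = 0.650 + 1.97 = 2.620 kΩ (source resistance + R1).
Looking into X with the source shorted: R_th = R1'·R2/(R1'+R2) = 2.620 × 36.3/38.92 = 2.444 kΩ.

R_th ≈ 2.44 kΩ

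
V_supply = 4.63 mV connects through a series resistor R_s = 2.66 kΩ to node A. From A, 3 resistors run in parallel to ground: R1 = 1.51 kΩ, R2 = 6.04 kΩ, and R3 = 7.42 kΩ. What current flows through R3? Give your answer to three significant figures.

I ≈ 0.175 µA

Parallel bank: R_p = 1/(1/1.51 + 1/6.04 + 1/7.42) = 1.039 kΩ.
V_A = 4.63 × 1.039/3.699 = 1.300 mV.
I(R3) = V_A / R3 = 1.300/7.42 = 0.1753 µA.
(Check via current divider: I_total = 1.252 µA; share G_k/ΣG = 0.1400 → same result.)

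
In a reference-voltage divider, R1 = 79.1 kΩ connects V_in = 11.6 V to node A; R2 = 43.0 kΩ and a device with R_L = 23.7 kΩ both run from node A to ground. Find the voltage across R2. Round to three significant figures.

V_out ≈ 1.88 V

The load sits in parallel with R2, giving an effective lower resistance R2' = R2·R_L/(R2+R_L) = 15.28 kΩ.
Now apply the divider: V_out = 11.6 × 0.1619 = 1.878 V.
(Unloaded it would be 4.09 V; the load pulls it down.)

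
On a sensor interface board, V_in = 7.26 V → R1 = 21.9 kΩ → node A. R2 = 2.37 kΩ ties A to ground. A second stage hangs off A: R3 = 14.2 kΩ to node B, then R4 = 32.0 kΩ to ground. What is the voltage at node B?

V_B ≈ 0.469 V

Node A sees R2 in parallel with the series input of stage 2, R3 + R4 = 46.20 kΩ.
R2 ‖ (R3+R4) = 2.254 kΩ.
First divider: V_A = V_in · 2.254/(21.9 + 2.254) = 0.6776 V.
Stage 2 is unloaded, so V_B = V_A · R4/(R3+R4) = 0.6776 × 32.0/46.20 = 0.4693 V.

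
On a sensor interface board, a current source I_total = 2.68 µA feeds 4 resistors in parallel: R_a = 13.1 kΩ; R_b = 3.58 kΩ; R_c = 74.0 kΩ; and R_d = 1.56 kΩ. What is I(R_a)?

ΣG = 1/13.1 + 1/3.58 + 1/74.0 + 1/1.56 = 1.010.
Current divider: I(R_a) = I_total · G_k/ΣG = 2.68 × (0.07634/1.010) = 2.68 × 0.07556 = 0.2025 µA.

I ≈ 0.203 µA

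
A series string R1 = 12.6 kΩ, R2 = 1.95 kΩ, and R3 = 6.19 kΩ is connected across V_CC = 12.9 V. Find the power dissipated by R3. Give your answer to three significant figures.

ΣR = 20.74 kΩ → I = 12.9/20.74 = 0.6220 mA.
P = I²R = 0.3869 × 6.19 = 2.395 mW.

P ≈ 2.39 mW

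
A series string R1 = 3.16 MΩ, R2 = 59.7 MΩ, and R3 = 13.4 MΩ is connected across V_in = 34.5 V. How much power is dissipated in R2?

The common current is I = 34.5/76.26 = 0.4524 µA.
P(R2) = I²·R2 = (0.4524)² × 59.7 = 12.22 µW.

P ≈ 12.2 µW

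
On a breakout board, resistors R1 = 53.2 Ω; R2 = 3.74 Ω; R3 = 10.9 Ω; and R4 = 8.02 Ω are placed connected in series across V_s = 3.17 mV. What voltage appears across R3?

V ≈ 0.455 mV

Series total: ΣR = 53.2 + 3.74 + 10.9 + 8.02 = 75.86 Ω.
V = V_s · R/ΣR = 3.17 × 0.1437 = 0.4555 mV.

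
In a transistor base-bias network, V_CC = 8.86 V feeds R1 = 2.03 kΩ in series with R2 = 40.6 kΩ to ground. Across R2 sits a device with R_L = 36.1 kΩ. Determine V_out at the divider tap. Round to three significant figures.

The load sits in parallel with R2, giving an effective lower resistance R2' = R2·R_L/(R2+R_L) = 19.11 kΩ.
Voltage divider with the loaded lower leg: V_out = 8.86 × 19.11/(2.03 + 19.11) = 8.86 × 0.9040 = 8.009 V.

V_out ≈ 8.01 V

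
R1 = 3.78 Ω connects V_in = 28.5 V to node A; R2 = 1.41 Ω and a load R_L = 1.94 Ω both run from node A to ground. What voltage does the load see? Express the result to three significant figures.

First combine the lower leg with the load: R2 ‖ R_L = 0.8165 Ω.
Voltage divider with the loaded lower leg: V_out = 28.5 × 0.8165/(3.78 + 0.8165) = 28.5 × 0.1776 = 5.063 V.

V_out ≈ 5.06 V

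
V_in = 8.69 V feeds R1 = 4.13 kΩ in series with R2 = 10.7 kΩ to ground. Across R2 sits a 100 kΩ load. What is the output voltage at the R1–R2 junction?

R2 ‖ R_L = (10.7 × 100)/(10.7 + 100) = 9.666 kΩ.
Voltage divider with the loaded lower leg: V_out = 8.69 × 9.666/(4.13 + 9.666) = 8.69 × 0.7006 = 6.088 V.
(Unloaded it would be 6.27 V; the load pulls it down.)

V_out ≈ 6.09 V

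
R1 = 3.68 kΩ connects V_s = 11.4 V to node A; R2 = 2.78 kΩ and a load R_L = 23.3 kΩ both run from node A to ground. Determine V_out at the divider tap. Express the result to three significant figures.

The load sits in parallel with R2, giving an effective lower resistance R2' = R2·R_L/(R2+R_L) = 2.484 kΩ.
Then V_out = V_s · R2'/(R1 + R2') = 11.4 × 2.484/6.164 = 4.594 V.

V_out ≈ 4.59 V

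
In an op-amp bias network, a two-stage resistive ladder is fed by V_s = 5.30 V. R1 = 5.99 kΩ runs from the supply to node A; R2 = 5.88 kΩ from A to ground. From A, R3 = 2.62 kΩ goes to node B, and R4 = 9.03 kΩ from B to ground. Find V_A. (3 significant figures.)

Node A sees R2 in parallel with the series input of stage 2, R3 + R4 = 11.65 kΩ.
R2 ‖ (R3+R4) = 3.908 kΩ.
V_A = 5.30 × 3.908/(5.99 + 3.908) = 2.092 V.

V_A ≈ 2.09 V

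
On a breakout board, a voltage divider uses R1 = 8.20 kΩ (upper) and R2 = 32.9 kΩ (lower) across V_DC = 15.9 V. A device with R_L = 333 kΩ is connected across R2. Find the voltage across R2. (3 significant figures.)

V_out ≈ 12.5 V

First combine the lower leg with the load: R2 ‖ R_L = 29.94 kΩ.
Then V_out = V_DC · R2'/(R1 + R2') = 15.9 × 29.94/38.14 = 12.48 V.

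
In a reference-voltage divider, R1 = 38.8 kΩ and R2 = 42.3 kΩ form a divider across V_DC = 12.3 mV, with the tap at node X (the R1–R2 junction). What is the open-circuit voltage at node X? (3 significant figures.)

V_th ≈ 6.42 mV

Open-circuit (no load on X): V_th = V_DC · R2/(R1 + R2) = 12.3 × 42.3/(38.80 + 42.3) = 6.415 mV.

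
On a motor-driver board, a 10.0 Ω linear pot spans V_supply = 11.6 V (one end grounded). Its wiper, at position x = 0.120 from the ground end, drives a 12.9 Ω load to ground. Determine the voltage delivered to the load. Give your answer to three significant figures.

V_out ≈ 1.29 V

The pot divides into 8.800 Ω above the wiper and 1.200 Ω below.
(x·R_p) ‖ R_L = 1.098 Ω.
Loaded-divider output: V_out = 11.6 × 0.1109 = 1.287 V.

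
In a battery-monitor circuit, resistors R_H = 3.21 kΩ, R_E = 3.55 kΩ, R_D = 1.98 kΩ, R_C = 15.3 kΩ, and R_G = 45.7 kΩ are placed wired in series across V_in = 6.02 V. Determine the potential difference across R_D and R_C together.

V ≈ 1.49 V

Total series resistance ΣR = 3.21 + 3.55 + 1.98 + 15.3 + 45.7 = 69.74 kΩ.
R_{R_D..R_C} = 1.98 + 15.3 = 17.28 kΩ.
Voltage divider: V = V_in · (17.28 / 69.74) = 6.02 × 0.2478 = 1.492 V.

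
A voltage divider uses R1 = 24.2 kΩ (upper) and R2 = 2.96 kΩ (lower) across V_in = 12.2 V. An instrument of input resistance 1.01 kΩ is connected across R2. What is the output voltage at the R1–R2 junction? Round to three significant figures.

R2 ‖ R_L = (2.96 × 1.01)/(2.96 + 1.01) = 0.7530 kΩ.
Voltage divider with the loaded lower leg: V_out = 12.2 × 0.7530/(24.2 + 0.7530) = 12.2 × 0.03018 = 0.3682 V.

V_out ≈ 0.368 V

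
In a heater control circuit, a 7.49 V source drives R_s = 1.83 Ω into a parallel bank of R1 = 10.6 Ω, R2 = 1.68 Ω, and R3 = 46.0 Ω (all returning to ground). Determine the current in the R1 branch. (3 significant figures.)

Combine the parallel branches: R_p = (1/10.6 + 1/1.68 + 1/46.0)⁻¹ = 1.406 Ω.
V_A = 7.49 × 1.406/3.236 = 3.254 V.
Branch current I = V_A/R1 = 3.254/10.6 = 0.3070 A.

I ≈ 0.307 A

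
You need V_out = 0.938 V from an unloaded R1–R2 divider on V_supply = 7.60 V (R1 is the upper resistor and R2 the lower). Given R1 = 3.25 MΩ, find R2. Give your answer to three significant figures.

R2 ≈ 0.458 MΩ

V_out/V_supply = R2/(R1+R2) = 0.1234.
So R2 = R1 · V_out/(V_supply − V_out) = 3.25 × 0.938/(7.60 − 0.938) = 3.25 × 0.1408 = 0.4576 MΩ.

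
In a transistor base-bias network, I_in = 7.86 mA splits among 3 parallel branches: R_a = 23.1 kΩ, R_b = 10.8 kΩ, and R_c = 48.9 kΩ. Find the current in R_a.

I ≈ 2.18 mA

Conductances: ΣG = 1/23.1 + 1/10.8 + 1/48.9 = 0.1563 (1/kΩ).
By the current-divider rule, I = I_in · G_k/ΣG = 7.86 × 0.2769 = 2.177 mA.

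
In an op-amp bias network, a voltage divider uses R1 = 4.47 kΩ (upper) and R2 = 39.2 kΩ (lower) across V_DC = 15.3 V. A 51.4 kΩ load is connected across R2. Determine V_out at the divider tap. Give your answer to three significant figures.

V_out ≈ 12.7 V

First combine the lower leg with the load: R2 ‖ R_L = 22.24 kΩ.
Then V_out = V_DC · R2'/(R1 + R2') = 15.3 × 22.24/26.71 = 12.74 V.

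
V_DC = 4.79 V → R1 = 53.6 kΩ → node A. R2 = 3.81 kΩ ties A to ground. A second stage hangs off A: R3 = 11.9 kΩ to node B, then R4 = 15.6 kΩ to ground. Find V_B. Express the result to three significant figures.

V_B ≈ 0.160 V

Node A sees R2 in parallel with the series input of stage 2, R3 + R4 = 27.50 kΩ.
R2 ‖ (R3+R4) = 3.346 kΩ.
V_A = 4.79 × 3.346/(53.6 + 3.346) = 0.2815 V.
V_B = V_A × 0.5673 = 0.1597 V.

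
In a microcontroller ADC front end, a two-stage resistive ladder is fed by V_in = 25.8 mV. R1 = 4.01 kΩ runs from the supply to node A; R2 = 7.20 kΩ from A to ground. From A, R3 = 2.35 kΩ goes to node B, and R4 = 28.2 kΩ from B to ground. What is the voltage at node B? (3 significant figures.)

Node A sees R2 in parallel with the series input of stage 2, R3 + R4 = 30.55 kΩ.
Effective lower resistance at A: R2 ‖ 30.55 = 5.827 kΩ.
So V_A = 25.8 × 0.5923 = 15.28 mV.
Stage 2 is unloaded, so V_B = V_A · R4/(R3+R4) = 15.28 × 28.2/30.55 = 14.11 mV.

V_B ≈ 14.1 mV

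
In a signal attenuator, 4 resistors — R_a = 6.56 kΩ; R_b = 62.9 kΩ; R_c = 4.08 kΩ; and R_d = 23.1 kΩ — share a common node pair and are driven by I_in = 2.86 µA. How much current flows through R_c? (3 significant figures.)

Total conductance ΣG = 1/6.56 + 1/62.9 + 1/4.08 + 1/23.1 = 0.4567 (units of 1/kΩ).
By the current-divider rule, I = I_in · G_k/ΣG = 2.86 × 0.5366 = 1.535 µA.

I ≈ 1.53 µA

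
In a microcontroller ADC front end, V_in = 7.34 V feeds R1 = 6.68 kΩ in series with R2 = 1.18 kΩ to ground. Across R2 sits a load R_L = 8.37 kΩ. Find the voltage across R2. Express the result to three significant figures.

The load sits in parallel with R2, giving an effective lower resistance R2' = R2·R_L/(R2+R_L) = 1.034 kΩ.
Then V_out = V_in · R2'/(R1 + R2') = 7.34 × 1.034/7.714 = 0.9840 V.
(Unloaded it would be 1.10 V; the load pulls it down.)

V_out ≈ 0.984 V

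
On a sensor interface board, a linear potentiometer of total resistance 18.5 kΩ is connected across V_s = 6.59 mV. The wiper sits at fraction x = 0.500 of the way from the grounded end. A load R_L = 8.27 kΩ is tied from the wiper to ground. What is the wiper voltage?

Lower segment x·R_p = 9.250 kΩ; upper segment (1−x)·R_p = 9.250 kΩ.
(x·R_p) ‖ R_L = 4.366 kΩ.
Then V_out = V_s · 4.366/(9.250 + 4.366) = 2.113 mV.

V_out ≈ 2.11 mV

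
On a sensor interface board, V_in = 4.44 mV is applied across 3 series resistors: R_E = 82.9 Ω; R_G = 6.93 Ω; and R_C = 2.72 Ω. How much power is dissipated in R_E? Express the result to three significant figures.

P ≈ 0.191 µW

Series current I = V_in/ΣR = 4.44/92.55 = 0.04797 mA.
P(R_E) = I²·R_E = (0.04797)² × 82.9 = 0.1908 µW.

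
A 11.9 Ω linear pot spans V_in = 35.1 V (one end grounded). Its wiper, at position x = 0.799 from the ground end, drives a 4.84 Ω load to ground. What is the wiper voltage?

Lower segment x·R_p = 9.508 Ω; upper segment (1−x)·R_p = 2.392 Ω.
(x·R_p) ‖ R_L = 3.207 Ω.
Loaded-divider output: V_out = 35.1 × 0.5728 = 20.11 V.

V_out ≈ 20.1 V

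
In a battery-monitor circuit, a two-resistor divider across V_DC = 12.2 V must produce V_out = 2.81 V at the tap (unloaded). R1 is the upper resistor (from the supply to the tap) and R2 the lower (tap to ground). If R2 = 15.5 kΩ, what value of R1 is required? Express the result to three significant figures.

V_out/V_DC = R2/(R1+R2) = 0.2303.
So R1 = R2 · (V_DC/V_out − 1) = 15.5 × (12.2/2.81 − 1) = 15.5 × 3.342 = 51.80 kΩ.

R1 ≈ 51.8 kΩ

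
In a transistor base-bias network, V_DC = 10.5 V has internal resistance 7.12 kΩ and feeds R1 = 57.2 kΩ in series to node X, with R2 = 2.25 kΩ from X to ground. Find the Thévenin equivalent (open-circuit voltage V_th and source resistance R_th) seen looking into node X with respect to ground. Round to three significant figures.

R1' = 7.12 + 57.2 = 64.32 kΩ (source resistance + R1).
V_th is the unloaded tap voltage: V_DC · R2/(R1'+R2) = 10.5 × 0.03380 = 0.3549 V.
Looking into X with the source shorted: R_th = R1'·R2/(R1'+R2) = 64.32 × 2.25/66.57 = 2.174 kΩ.

V_th ≈ 0.355 V, R_th ≈ 2.17 kΩ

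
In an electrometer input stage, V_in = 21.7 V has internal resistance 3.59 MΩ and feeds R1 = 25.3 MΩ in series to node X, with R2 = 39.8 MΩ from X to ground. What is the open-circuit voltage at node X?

V_th ≈ 12.6 V

R1' = 3.59 + 25.3 = 28.89 MΩ (source resistance + R1).
Open-circuit (no load on X): V_th = V_in · R2/(R1' + R2) = 21.7 × 39.8/(28.89 + 39.8) = 12.57 V.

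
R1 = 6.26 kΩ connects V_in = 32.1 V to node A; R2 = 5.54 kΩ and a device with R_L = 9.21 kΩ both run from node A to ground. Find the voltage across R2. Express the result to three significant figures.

V_out ≈ 11.4 V

First combine the lower leg with the load: R2 ‖ R_L = 3.459 kΩ.
Then V_out = V_in · R2'/(R1 + R2') = 32.1 × 3.459/9.719 = 11.42 V.
(Unloaded it would be 15.1 V; the load pulls it down.)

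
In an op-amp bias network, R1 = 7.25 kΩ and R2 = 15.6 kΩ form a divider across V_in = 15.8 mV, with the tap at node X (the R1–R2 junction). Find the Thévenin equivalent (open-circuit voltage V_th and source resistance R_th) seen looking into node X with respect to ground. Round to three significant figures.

With X open, the divider is unloaded: V_th = 15.8 × 15.6/22.85 = 10.79 mV.
With V_in suppressed (replaced by a short), R_th = R1 ‖ R2 = (7.250 × 15.6)/(7.250 + 15.6) = 4.950 kΩ.

V_th ≈ 10.8 mV, R_th ≈ 4.95 kΩ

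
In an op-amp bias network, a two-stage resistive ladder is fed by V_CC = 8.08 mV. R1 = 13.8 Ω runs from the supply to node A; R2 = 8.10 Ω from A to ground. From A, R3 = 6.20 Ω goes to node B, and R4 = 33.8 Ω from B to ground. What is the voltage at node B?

Looking into the second stage from A: R3 + R4 = 40.00 Ω appears in parallel with R2.
R2 ‖ (R3+R4) = 6.736 Ω.
First divider: V_A = V_CC · 6.736/(13.8 + 6.736) = 2.650 mV.
Stage 2 is unloaded, so V_B = V_A · R4/(R3+R4) = 2.650 × 33.8/40.00 = 2.240 mV.

V_B ≈ 2.24 mV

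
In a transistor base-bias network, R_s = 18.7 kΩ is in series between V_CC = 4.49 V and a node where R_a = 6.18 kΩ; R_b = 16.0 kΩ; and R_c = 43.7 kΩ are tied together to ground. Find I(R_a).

I ≈ 0.129 mA

Equivalent of the parallel group: R_p = 4.045 kΩ.
V_A by voltage divider: V_A = 4.49 × 4.045/(18.7 + 4.045) = 0.7986 V.
Branch current I = V_A/R_a = 0.7986/6.18 = 0.1292 mA.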